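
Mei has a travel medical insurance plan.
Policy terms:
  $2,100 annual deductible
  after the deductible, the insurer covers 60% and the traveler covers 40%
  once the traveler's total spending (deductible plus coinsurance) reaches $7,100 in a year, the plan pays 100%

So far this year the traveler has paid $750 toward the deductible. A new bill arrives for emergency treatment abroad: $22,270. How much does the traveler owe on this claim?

$6,350

$750 of the $2,100 deductible is already met, leaving $1,350.
After the $1,350 deductible portion, $22,270 − $1,350 = $20,920 is subject to coinsurance.
40% of $20,920 = $8,368 falls to the traveler.
Traveler responsibility before any cap: $1,350 + $8,368 = $9,718.
That would bring total out-of-pocket to $10,468, past the $7,100 cap. The traveler is capped at $7,100 − $750 = $6,350 on this claim.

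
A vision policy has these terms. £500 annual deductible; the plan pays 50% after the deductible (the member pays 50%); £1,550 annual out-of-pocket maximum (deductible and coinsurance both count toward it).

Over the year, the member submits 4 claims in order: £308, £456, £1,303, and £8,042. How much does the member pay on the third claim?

#1 (£308): all of it applies to the deductible. Member owes £308 (running OOP £308).
#2 (£456): £192 finishes the deductible; £264 goes to coinsurance; coinsurance £264 × 50% = £132. Member owes £324 (running OOP £632).
#3 (£1,303): deductible already satisfied, so member's share is 50% × £1,303 = £651.50. Member owes £651.50 (running OOP £1,283.50).

£651.50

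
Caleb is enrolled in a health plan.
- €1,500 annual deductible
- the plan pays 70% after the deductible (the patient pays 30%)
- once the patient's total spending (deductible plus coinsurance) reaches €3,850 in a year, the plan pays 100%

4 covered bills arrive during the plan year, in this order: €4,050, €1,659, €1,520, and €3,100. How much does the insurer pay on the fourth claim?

€2,468.70

Claim 1 (€4,050): €1,500 to deductible, leaving €2,550; 30% of €2,550 = €765. Patient owes €2,265 (running OOP €2,265). Insurer: €4,050 − €2,265 = €1,785.
Claim 2 (€1,659): deductible already satisfied, so patient's share is 30% × €1,659 = €497.70. Patient pays €497.70; OOP now €2,762.70. Insurer: €1,659 − €497.70 = €1,161.30.
Claim 3 (€1,520): deductible met; 30% of €1,520 = €456. Cost to patient: €456. OOP to date €3,218.70. Plan pays €1,520 − €456 = €1,064.
Claim 4 (€3,100): deductible met; 30% of €3,100 = €930. That would push OOP to €4,148.70, over the €3,850 cap, so patient pays €3,850 − €3,218.70 = €631.30. Insurer: €3,100 − €631.30 = €2,468.70.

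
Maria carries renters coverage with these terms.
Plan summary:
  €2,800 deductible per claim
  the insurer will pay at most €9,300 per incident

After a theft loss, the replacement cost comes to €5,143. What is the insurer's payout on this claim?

Subtract the deductible: €5,143 − €2,800 = €2,343.
That's under the €9,300 cap, so the insurer reimburses the full €2,343.

€2,343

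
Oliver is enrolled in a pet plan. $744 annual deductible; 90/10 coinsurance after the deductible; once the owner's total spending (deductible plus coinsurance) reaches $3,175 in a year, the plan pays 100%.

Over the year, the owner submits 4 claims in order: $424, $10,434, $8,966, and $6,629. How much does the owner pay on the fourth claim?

Claim 1 — $424: fully absorbed by the deductible. Owner owes $424 (running OOP $424).
Claim 2 — $10,434: $320 to deductible, leaving $10,114; coinsurance $10,114 × 10% = $1,011.40. Owner owes $1,331.40 (running OOP $1,755.40).
Claim 3 — $8,966: 10% coinsurance on $8,966 = $896.60. Owner owes $896.60 (running OOP $2,652).
Claim 4 — $6,629: deductible already satisfied, so owner's share is 10% × $6,629 = $662.90. OOP would hit $3,314.90 > $3,175, so the cap limits the owner to $3,175 − $2,652 = $523.

$523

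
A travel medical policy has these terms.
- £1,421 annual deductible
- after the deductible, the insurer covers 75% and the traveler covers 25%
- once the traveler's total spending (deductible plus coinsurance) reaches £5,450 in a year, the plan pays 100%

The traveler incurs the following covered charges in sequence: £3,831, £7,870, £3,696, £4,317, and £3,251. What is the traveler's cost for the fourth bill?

£535

#1 (£3,831): £1,421 finishes the deductible; £2,410 goes to coinsurance; coinsurance £2,410 × 25% = £602.50. Traveler owes £2,023.50 (running OOP £2,023.50).
#2 (£7,870): deductible already satisfied, so traveler's share is 25% × £7,870 = £1,967.50. Cost to traveler: £1,967.50. OOP to date £3,991.
#3 (£3,696): 25% coinsurance on £3,696 = £924. Cost to traveler: £924. OOP to date £4,915.
#4 (£4,317): 25% coinsurance on £4,317 = £1,079.25. That would push OOP to £5,994.25, over the £5,450 cap, so traveler pays £5,450 − £4,915 = £535.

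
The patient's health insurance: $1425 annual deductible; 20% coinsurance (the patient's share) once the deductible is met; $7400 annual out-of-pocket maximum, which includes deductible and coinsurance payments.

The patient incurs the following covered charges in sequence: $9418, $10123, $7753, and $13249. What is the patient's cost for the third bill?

$1550.60

Bill 1, $9418: deductible takes $1425, $7993 remains; 20% of $7993 = $1598.60. Patient pays $3023.60; OOP now $3023.60.
Bill 2, $10123: deductible met; 20% of $10123 = $2024.60. Cost to patient: $2024.60. OOP to date $5048.20.
Bill 3, $7753: deductible met; 20% of $7753 = $1550.60. Cost to patient: $1550.60. OOP to date $6598.80.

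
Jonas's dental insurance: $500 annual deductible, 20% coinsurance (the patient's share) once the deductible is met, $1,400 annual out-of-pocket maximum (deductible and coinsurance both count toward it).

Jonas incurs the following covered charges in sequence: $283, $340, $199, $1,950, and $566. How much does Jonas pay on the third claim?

$39.80

#1 ($283): fully absorbed by the deductible. Cost to patient: $283. OOP to date $283.
#2 ($340): deductible takes $217, $123 remains; patient's 20% is $24.60. Patient pays $241.60; OOP now $524.60.
#3 ($199): deductible already satisfied, so patient's share is 20% × $199 = $39.80. Patient pays $39.80; OOP now $564.40.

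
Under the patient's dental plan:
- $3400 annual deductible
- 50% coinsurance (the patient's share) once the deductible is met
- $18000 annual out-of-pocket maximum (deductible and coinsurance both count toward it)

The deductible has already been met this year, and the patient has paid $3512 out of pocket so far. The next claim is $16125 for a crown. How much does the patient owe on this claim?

The deductible is already satisfied, so the full bill goes to coinsurance.
Patient's 50% share of $16125 is $8062.50.
Total out-of-pocket so far would be $3512 + $8062.50 = $11574.50, below the $18000 cap — no reduction.

$8062.50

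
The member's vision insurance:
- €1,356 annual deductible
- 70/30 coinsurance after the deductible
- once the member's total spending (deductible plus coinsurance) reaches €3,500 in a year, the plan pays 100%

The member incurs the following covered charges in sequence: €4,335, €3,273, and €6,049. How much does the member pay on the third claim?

Bill 1, €4,335: deductible takes €1,356, €2,979 remains; member's 30% is €893.70. Cost to member: €2,249.70. OOP to date €2,249.70.
Bill 2, €3,273: deductible already satisfied, so member's share is 30% × €3,273 = €981.90. Member owes €981.90 (running OOP €3,231.60).
Bill 3, €6,049: 30% coinsurance on €6,049 = €1,814.70. OOP would hit €5,046.30 > €3,500, so the cap limits the member to €3,500 − €3,231.60 = €268.40.

€268.40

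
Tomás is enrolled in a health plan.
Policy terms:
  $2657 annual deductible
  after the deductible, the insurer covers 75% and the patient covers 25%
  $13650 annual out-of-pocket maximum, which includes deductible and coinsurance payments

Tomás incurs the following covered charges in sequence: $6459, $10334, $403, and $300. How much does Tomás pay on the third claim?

$100.75

Bill 1, $6459: $2657 finishes the deductible; $3802 goes to coinsurance; 25% of $3802 = $950.50. Cost to patient: $3607.50. OOP to date $3607.50.
Bill 2, $10334: deductible met; 25% of $10334 = $2583.50. Patient owes $2583.50 (running OOP $6191).
Bill 3, $403: deductible met; 25% of $403 = $100.75. Cost to patient: $100.75. OOP to date $6291.75.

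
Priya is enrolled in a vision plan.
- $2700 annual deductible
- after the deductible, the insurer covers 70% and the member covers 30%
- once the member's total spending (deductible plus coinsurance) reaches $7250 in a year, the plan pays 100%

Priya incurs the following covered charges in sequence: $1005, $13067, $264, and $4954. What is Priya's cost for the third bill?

Claim 1 — $1005: entire amount goes to the deductible. Member pays $1005; OOP now $1005.
Claim 2 — $13067: $1695 finishes the deductible; $11372 goes to coinsurance; member's 30% is $3411.60. Cost to member: $5106.60. OOP to date $6111.60.
Claim 3 — $264: 30% coinsurance on $264 = $79.20. Cost to member: $79.20. OOP to date $6190.80.

$79.20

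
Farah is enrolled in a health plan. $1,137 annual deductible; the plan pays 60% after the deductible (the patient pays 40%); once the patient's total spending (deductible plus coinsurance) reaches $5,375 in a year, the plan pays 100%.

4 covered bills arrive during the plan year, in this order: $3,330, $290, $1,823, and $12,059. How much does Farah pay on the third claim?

#1 ($3,330): deductible takes $1,137, $2,193 remains; patient's 40% is $877.20. Patient pays $2,014.20; OOP now $2,014.20.
#2 ($290): 40% coinsurance on $290 = $116. Patient owes $116 (running OOP $2,130.20).
#3 ($1,823): deductible already satisfied, so patient's share is 40% × $1,823 = $729.20. Cost to patient: $729.20. OOP to date $2,859.40.

$729.20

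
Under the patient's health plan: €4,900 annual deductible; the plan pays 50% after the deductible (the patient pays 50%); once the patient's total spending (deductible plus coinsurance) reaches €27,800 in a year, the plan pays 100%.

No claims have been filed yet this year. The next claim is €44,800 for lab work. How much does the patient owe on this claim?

€24,850

The full €4,900 deductible is still open; €4,900 of this bill applies to it.
That leaves €44,800 − €4,900 = €39,900 for coinsurance.
Coinsurance: €39,900 × 50% = €19,950.
Patient responsibility before any cap: €4,900 + €19,950 = €24,850.
Cumulative spending €0 + €24,850 = €24,850 stays under the €27,800 maximum.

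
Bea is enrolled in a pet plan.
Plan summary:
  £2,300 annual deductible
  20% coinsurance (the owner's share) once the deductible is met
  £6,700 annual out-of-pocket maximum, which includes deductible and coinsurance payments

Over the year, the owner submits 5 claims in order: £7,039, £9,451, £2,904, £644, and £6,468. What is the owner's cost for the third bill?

Bill 1, £7,039: deductible takes £2,300, £4,739 remains; owner's 20% is £947.80. Cost to owner: £3,247.80. OOP to date £3,247.80.
Bill 2, £9,451: 20% coinsurance on £9,451 = £1,890.20. Owner pays £1,890.20; OOP now £5,138.
Bill 3, £2,904: deductible met; 20% of £2,904 = £580.80. Owner owes £580.80 (running OOP £5,718.80).

£580.80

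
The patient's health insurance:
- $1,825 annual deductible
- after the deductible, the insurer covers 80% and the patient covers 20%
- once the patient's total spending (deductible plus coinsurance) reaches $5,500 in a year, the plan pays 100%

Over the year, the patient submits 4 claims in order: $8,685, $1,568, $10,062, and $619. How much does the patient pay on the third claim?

$1,989.40

Claim 1 ($8,685): deductible takes $1,825, $6,860 remains; coinsurance $6,860 × 20% = $1,372. Patient pays $3,197; OOP now $3,197.
Claim 2 ($1,568): 20% coinsurance on $1,568 = $313.60. Patient owes $313.60 (running OOP $3,510.60).
Claim 3 ($10,062): deductible met; 20% of $10,062 = $2,012.40. That would push OOP to $5,523, over the $5,500 cap, so patient pays $5,500 − $3,510.60 = $1,989.40.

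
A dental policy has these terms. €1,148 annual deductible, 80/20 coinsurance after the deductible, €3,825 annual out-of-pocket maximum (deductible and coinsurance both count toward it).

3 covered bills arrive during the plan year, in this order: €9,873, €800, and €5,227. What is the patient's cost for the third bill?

Claim 1 — €9,873: €1,148 finishes the deductible; €8,725 goes to coinsurance; 20% of €8,725 = €1,745. Patient pays €2,893; OOP now €2,893.
Claim 2 — €800: deductible already satisfied, so patient's share is 20% × €800 = €160. Patient pays €160; OOP now €3,053.
Claim 3 — €5,227: deductible already satisfied, so patient's share is 20% × €5,227 = €1,045.40. Adding that to €3,053 gives €4,098.40, past the €3,825 cap; patient pays only €3,825 − €3,053 = €772.

€772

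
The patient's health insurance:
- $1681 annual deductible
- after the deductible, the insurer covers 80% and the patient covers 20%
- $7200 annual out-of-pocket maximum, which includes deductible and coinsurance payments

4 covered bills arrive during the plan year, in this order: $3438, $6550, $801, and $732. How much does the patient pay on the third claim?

Claim 1 ($3438): $1681 finishes the deductible; $1757 goes to coinsurance; 20% of $1757 = $351.40. Patient pays $2032.40; OOP now $2032.40.
Claim 2 ($6550): deductible met; 20% of $6550 = $1310. Patient pays $1310; OOP now $3342.40.
Claim 3 ($801): 20% coinsurance on $801 = $160.20. Patient pays $160.20; OOP now $3502.60.

$160.20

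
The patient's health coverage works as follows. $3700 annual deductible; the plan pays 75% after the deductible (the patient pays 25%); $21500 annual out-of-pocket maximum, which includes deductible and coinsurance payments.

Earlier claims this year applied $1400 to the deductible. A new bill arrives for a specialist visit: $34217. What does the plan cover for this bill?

$23937.75

Remaining deductible: $3700 − $1400 = $2300.
The remaining $31917 (= $34217 − $2300) moves to coinsurance.
Patient's 25% share of $31917 is $7979.25.
Patient responsibility before any cap: $2300 + $7979.25 = $10279.25.
Total out-of-pocket so far would be $1400 + $10279.25 = $11679.25, below the $21500 cap — no reduction.
The plan picks up $34217 − $10279.25 = $23937.75.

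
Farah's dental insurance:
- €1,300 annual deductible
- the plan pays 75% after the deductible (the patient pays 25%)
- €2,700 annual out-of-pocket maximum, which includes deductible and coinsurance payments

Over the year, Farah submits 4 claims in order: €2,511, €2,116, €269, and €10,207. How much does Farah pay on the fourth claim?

€501

Claim 1 (€2,511): deductible takes €1,300, €1,211 remains; patient's 25% is €302.75. Cost to patient: €1,602.75. OOP to date €1,602.75.
Claim 2 (€2,116): deductible met; 25% of €2,116 = €529. Patient owes €529 (running OOP €2,131.75).
Claim 3 (€269): deductible met; 25% of €269 = €67.25. Patient owes €67.25 (running OOP €2,199).
Claim 4 (€10,207): deductible already satisfied, so patient's share is 25% × €10,207 = €2,551.75. OOP would hit €4,750.75 > €2,700, so the cap limits the patient to €2,700 − €2,199 = €501.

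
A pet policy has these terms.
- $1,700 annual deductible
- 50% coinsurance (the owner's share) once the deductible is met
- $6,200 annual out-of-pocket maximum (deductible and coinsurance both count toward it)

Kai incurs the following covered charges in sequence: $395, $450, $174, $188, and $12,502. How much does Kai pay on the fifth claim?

$4,993

Bill 1, $395: entire amount goes to the deductible. Owner owes $395 (running OOP $395).
Bill 2, $450: fully absorbed by the deductible. Cost to owner: $450. OOP to date $845.
Bill 3, $174: fully absorbed by the deductible. Cost to owner: $174. OOP to date $1,019.
Bill 4, $188: fully absorbed by the deductible. Cost to owner: $188. OOP to date $1,207.
Bill 5, $12,502: deductible takes $493, $12,009 remains; owner's 50% is $6,004.50. Deductible plus coinsurance: $493 + $6,004.50 = $6,497.50. Adding that to $1,207 gives $7,704.50, past the $6,200 cap; owner pays only $6,200 − $1,207 = $4,993.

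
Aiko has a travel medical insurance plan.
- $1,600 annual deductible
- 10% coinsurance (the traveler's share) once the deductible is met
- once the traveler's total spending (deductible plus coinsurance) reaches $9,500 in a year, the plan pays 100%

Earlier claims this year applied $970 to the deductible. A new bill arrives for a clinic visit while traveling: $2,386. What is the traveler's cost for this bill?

Remaining deductible: $1,600 − $970 = $630.
The remaining $1,756 (= $2,386 − $630) moves to coinsurance.
10% of $1,756 = $175.60 falls to the traveler.
Traveler responsibility before any cap: $630 + $175.60 = $805.60.
Cumulative spending $970 + $805.60 = $1,775.60 stays under the $9,500 maximum.

$805.60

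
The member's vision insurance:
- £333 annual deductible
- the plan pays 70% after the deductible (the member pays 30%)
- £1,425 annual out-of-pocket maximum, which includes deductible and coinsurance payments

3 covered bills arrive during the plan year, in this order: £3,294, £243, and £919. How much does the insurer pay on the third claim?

Bill 1, £3,294: £333 to deductible, leaving £2,961; coinsurance £2,961 × 30% = £888.30. Member pays £1,221.30; OOP now £1,221.30. Plan pays £3,294 − £1,221.30 = £2,072.70.
Bill 2, £243: 30% coinsurance on £243 = £72.90. Member pays £72.90; OOP now £1,294.20. Insurer: £243 − £72.90 = £170.10.
Bill 3, £919: deductible already satisfied, so member's share is 30% × £919 = £275.70. That would push OOP to £1,569.90, over the £1,425 cap, so member pays £1,425 − £1,294.20 = £130.80. Insurer: £919 − £130.80 = £788.20.

£788.20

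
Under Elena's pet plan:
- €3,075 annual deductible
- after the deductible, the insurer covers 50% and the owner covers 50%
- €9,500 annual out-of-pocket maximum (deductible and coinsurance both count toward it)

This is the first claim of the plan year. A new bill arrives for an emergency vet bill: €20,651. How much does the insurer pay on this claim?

The full €3,075 deductible is still open; €3,075 of this bill applies to it.
The remaining €17,576 (= €20,651 − €3,075) moves to coinsurance.
50% of €17,576 = €8,788 falls to the owner.
That puts the owner's cost at €3,075 + €8,788 = €11,863 before any cap.
Year-to-date out-of-pocket would reach €0 + €11,863 = €11,863, above the €9,500 maximum, so the owner pays only €9,500 − €0 = €9,500.
Insurer pays the balance: €20,651 − €9,500 = €11,151.

€11,151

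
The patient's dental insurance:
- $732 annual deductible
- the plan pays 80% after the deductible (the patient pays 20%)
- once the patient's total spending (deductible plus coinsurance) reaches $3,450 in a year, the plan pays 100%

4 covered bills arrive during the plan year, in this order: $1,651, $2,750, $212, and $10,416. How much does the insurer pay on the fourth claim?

$8,474.20

#1 ($1,651): $732 to deductible, leaving $919; 20% of $919 = $183.80. Cost to patient: $915.80. OOP to date $915.80. Insurer: $1,651 − $915.80 = $735.20.
#2 ($2,750): deductible met; 20% of $2,750 = $550. Cost to patient: $550. OOP to date $1,465.80. Plan pays $2,750 − $550 = $2,200.
#3 ($212): deductible already satisfied, so patient's share is 20% × $212 = $42.40. Patient pays $42.40; OOP now $1,508.20. Insurer: $212 − $42.40 = $169.60.
#4 ($10,416): deductible already satisfied, so patient's share is 20% × $10,416 = $2,083.20. Adding that to $1,508.20 gives $3,591.40, past the $3,450 cap; patient pays only $3,450 − $1,508.20 = $1,941.80. Plan pays $10,416 − $1,941.80 = $8,474.20.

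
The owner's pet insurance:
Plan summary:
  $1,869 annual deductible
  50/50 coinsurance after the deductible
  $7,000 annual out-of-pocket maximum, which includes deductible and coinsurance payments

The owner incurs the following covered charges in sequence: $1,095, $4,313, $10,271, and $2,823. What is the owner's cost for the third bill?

$3,361.50

Bill 1, $1,095: fully absorbed by the deductible. Owner owes $1,095 (running OOP $1,095).
Bill 2, $4,313: $774 to deductible, leaving $3,539; 50% of $3,539 = $1,769.50. Cost to owner: $2,543.50. OOP to date $3,638.50.
Bill 3, $10,271: deductible already satisfied, so owner's share is 50% × $10,271 = $5,135.50. OOP would hit $8,774 > $7,000, so the cap limits the owner to $7,000 − $3,638.50 = $3,361.50.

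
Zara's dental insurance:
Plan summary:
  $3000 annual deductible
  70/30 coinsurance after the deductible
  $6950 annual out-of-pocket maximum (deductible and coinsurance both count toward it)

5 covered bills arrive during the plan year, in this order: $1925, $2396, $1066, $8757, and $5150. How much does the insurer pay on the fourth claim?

#1 ($1925): entire amount goes to the deductible. Cost to patient: $1925. OOP to date $1925. Insurer: $1925 − $1925 = $0.
#2 ($2396): $1075 to deductible, leaving $1321; coinsurance $1321 × 30% = $396.30. Patient owes $1471.30 (running OOP $3396.30). Plan pays $2396 − $1471.30 = $924.70.
#3 ($1066): deductible already satisfied, so patient's share is 30% × $1066 = $319.80. Patient owes $319.80 (running OOP $3716.10). Insurer: $1066 − $319.80 = $746.20.
#4 ($8757): 30% coinsurance on $8757 = $2627.10. Cost to patient: $2627.10. OOP to date $6343.20. Insurer: $8757 − $2627.10 = $6129.90.

$6129.90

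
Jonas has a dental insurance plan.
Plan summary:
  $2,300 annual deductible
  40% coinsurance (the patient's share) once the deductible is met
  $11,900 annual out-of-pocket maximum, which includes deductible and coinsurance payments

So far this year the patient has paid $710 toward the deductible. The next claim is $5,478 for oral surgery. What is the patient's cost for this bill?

Remaining deductible: $2,300 − $710 = $1,590.
That leaves $5,478 − $1,590 = $3,888 for coinsurance.
40% of $3,888 = $1,555.20 falls to the patient.
So the patient owes $1,590 + $1,555.20 = $3,145.20 before any cap.
Year-to-date out-of-pocket becomes $710 + $3,145.20 = $3,855.20, still under the $11,900 maximum, so no cap applies.

$3,145.20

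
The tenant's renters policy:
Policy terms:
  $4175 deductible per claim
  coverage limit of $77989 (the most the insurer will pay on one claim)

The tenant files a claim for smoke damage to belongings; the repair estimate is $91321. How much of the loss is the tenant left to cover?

$13332

Less the $4175 deductible: $91321 − $4175 = $87146.
The $77989 per-incident cap binds; insurer pays $77989.
The tenant bears the rest of the original loss: $91321 − $77989 = $13332.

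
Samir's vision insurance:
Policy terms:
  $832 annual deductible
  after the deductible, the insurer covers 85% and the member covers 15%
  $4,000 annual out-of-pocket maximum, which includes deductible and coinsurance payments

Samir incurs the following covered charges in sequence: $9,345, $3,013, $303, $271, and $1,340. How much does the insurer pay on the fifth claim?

$1,139

Claim 1 — $9,345: $832 to deductible, leaving $8,513; coinsurance $8,513 × 15% = $1,276.95. Cost to member: $2,108.95. OOP to date $2,108.95. Plan pays $9,345 − $2,108.95 = $7,236.05.
Claim 2 — $3,013: deductible already satisfied, so member's share is 15% × $3,013 = $451.95. Member owes $451.95 (running OOP $2,560.90). Insurer: $3,013 − $451.95 = $2,561.05.
Claim 3 — $303: deductible already satisfied, so member's share is 15% × $303 = $45.45. Member owes $45.45 (running OOP $2,606.35). Plan pays $303 − $45.45 = $257.55.
Claim 4 — $271: 15% coinsurance on $271 = $40.65. Member pays $40.65; OOP now $2,647. Insurer: $271 − $40.65 = $230.35.
Claim 5 — $1,340: 15% coinsurance on $1,340 = $201. Cost to member: $201. OOP to date $2,848. Plan pays $1,340 − $201 = $1,139.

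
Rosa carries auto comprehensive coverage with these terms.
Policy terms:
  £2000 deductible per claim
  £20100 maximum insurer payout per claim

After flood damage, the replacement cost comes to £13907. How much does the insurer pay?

Less the £2000 deductible: £13907 − £2000 = £11907.
£11907 ≤ £20100, so the limit doesn't bind; insurer pays £11907.

£11907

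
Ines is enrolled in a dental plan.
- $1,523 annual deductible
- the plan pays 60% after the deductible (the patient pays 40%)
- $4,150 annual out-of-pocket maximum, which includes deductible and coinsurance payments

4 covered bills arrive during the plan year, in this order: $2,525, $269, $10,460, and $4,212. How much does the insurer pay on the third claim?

#1 ($2,525): $1,523 finishes the deductible; $1,002 goes to coinsurance; patient's 40% is $400.80. Cost to patient: $1,923.80. OOP to date $1,923.80. Plan pays $2,525 − $1,923.80 = $601.20.
#2 ($269): 40% coinsurance on $269 = $107.60. Patient pays $107.60; OOP now $2,031.40. Plan pays $269 − $107.60 = $161.40.
#3 ($10,460): 40% coinsurance on $10,460 = $4,184. OOP would hit $6,215.40 > $4,150, so the cap limits the patient to $4,150 − $2,031.40 = $2,118.60. Plan pays $10,460 − $2,118.60 = $8,341.40.

$8,341.40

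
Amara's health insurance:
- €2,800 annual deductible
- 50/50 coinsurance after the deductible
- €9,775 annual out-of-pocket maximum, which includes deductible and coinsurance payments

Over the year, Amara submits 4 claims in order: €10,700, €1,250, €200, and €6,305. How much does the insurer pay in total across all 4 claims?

€8,680

Bill 1, €10,700: €2,800 finishes the deductible; €7,900 goes to coinsurance; coinsurance €7,900 × 50% = €3,950. Patient pays €6,750; OOP now €6,750. Insurer: €10,700 − €6,750 = €3,950.
Bill 2, €1,250: 50% coinsurance on €1,250 = €625. Cost to patient: €625. OOP to date €7,375. Insurer: €1,250 − €625 = €625.
Bill 3, €200: deductible already satisfied, so patient's share is 50% × €200 = €100. Cost to patient: €100. OOP to date €7,475. Plan pays €200 − €100 = €100.
Bill 4, €6,305: 50% coinsurance on €6,305 = €3,152.50. Adding that to €7,475 gives €10,627.50, past the €9,775 cap; patient pays only €9,775 − €7,475 = €2,300. Insurer: €6,305 − €2,300 = €4,005.
Insurer total = bills − patient's total = €18,455 − €9,775 = €8,680.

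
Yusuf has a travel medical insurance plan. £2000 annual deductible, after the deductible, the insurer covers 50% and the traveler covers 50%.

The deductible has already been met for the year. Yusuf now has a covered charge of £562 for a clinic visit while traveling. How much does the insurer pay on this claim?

With the deductible met, the entire £562 is subject to coinsurance.
Traveler's 50% share of £562 is £281.
Insurer pays the balance: £562 − £281 = £281.

£281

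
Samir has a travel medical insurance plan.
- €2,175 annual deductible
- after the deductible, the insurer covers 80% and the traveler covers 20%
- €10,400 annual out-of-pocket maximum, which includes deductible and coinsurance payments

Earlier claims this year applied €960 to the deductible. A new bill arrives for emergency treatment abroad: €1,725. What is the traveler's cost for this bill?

€1,317

Deductible still to meet: €2,175 − €960 = €1,215.
The remaining €510 (= €1,725 − €1,215) moves to coinsurance.
20% of €510 = €102 falls to the traveler.
Traveler responsibility before any cap: €1,215 + €102 = €1,317.
Cumulative spending €960 + €1,317 = €2,277 stays under the €10,400 maximum.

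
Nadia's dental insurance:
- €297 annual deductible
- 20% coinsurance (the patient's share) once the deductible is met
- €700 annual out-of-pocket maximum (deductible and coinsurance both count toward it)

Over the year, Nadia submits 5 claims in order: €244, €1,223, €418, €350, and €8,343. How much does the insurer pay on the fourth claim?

Bill 1, €244: fully absorbed by the deductible. Cost to patient: €244. OOP to date €244. Plan pays €244 − €244 = €0.
Bill 2, €1,223: €53 finishes the deductible; €1,170 goes to coinsurance; 20% of €1,170 = €234. Patient owes €287 (running OOP €531). Insurer: €1,223 − €287 = €936.
Bill 3, €418: deductible met; 20% of €418 = €83.60. Cost to patient: €83.60. OOP to date €614.60. Plan pays €418 − €83.60 = €334.40.
Bill 4, €350: deductible already satisfied, so patient's share is 20% × €350 = €70. Patient pays €70; OOP now €684.60. Plan pays €350 − €70 = €280.

€280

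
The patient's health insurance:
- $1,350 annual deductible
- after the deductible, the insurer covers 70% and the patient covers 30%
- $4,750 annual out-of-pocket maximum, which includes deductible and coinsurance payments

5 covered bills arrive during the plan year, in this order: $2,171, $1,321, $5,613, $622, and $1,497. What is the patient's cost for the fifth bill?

$449.10

Claim 1 — $2,171: deductible takes $1,350, $821 remains; 30% of $821 = $246.30. Cost to patient: $1,596.30. OOP to date $1,596.30.
Claim 2 — $1,321: deductible already satisfied, so patient's share is 30% × $1,321 = $396.30. Patient pays $396.30; OOP now $1,992.60.
Claim 3 — $5,613: 30% coinsurance on $5,613 = $1,683.90. Cost to patient: $1,683.90. OOP to date $3,676.50.
Claim 4 — $622: 30% coinsurance on $622 = $186.60. Patient owes $186.60 (running OOP $3,863.10).
Claim 5 — $1,497: deductible already satisfied, so patient's share is 30% × $1,497 = $449.10. Patient owes $449.10 (running OOP $4,312.20).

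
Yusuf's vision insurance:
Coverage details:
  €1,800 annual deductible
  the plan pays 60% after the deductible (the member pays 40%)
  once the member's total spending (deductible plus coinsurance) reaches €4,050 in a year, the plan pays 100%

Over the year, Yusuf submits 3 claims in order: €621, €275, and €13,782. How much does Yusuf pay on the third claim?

#1 (€621): entire amount goes to the deductible. Cost to member: €621. OOP to date €621.
#2 (€275): fully absorbed by the deductible. Member owes €275 (running OOP €896).
#3 (€13,782): deductible takes €904, €12,878 remains; member's 40% is €5,151.20. Together that's €904 + €5,151.20 = €6,055.20. OOP would hit €6,951.20 > €4,050, so the cap limits the member to €4,050 − €896 = €3,154.

€3,154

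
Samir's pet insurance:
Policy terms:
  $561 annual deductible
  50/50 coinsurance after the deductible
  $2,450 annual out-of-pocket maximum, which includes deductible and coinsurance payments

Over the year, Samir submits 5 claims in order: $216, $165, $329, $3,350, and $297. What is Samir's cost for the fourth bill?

Bill 1, $216: fully absorbed by the deductible. Owner owes $216 (running OOP $216).
Bill 2, $165: all of it applies to the deductible. Owner owes $165 (running OOP $381).
Bill 3, $329: $180 to deductible, leaving $149; owner's 50% is $74.50. Cost to owner: $254.50. OOP to date $635.50.
Bill 4, $3,350: deductible already satisfied, so owner's share is 50% × $3,350 = $1,675. Cost to owner: $1,675. OOP to date $2,310.50.

$1,675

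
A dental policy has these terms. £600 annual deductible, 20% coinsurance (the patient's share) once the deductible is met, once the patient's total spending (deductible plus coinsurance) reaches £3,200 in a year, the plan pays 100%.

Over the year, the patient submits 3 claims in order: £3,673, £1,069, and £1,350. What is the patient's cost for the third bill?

£270

Bill 1, £3,673: £600 to deductible, leaving £3,073; 20% of £3,073 = £614.60. Patient pays £1,214.60; OOP now £1,214.60.
Bill 2, £1,069: deductible met; 20% of £1,069 = £213.80. Patient owes £213.80 (running OOP £1,428.40).
Bill 3, £1,350: deductible met; 20% of £1,350 = £270. Cost to patient: £270. OOP to date £1,698.40.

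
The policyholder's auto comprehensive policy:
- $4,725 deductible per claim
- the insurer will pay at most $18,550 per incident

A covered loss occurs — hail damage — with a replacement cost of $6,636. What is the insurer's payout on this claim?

Less the $4,725 deductible: $6,636 − $4,725 = $1,911.
$1,911 ≤ $18,550, so the limit doesn't bind; insurer pays $1,911.

$1,911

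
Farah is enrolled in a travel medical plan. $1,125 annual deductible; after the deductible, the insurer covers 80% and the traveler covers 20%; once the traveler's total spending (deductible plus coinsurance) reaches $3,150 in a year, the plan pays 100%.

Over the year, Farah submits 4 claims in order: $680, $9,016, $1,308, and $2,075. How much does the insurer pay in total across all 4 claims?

$9,929

Bill 1, $680: all of it applies to the deductible. Traveler owes $680 (running OOP $680). Plan pays $680 − $680 = $0.
Bill 2, $9,016: $445 to deductible, leaving $8,571; coinsurance $8,571 × 20% = $1,714.20. Traveler owes $2,159.20 (running OOP $2,839.20). Plan pays $9,016 − $2,159.20 = $6,856.80.
Bill 3, $1,308: deductible already satisfied, so traveler's share is 20% × $1,308 = $261.60. Traveler owes $261.60 (running OOP $3,100.80). Insurer: $1,308 − $261.60 = $1,046.40.
Bill 4, $2,075: deductible met; 20% of $2,075 = $415. OOP would hit $3,515.80 > $3,150, so the cap limits the traveler to $3,150 − $3,100.80 = $49.20. Plan pays $2,075 − $49.20 = $2,025.80.
Insurer total: $0 + $6,856.80 + $1,046.40 + $2,025.80 = $9,929.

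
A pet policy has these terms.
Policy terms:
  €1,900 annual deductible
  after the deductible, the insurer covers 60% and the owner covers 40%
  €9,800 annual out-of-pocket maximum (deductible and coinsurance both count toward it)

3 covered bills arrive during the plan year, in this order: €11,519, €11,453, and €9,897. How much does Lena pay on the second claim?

€4,052.40

Claim 1 (€11,519): €1,900 finishes the deductible; €9,619 goes to coinsurance; coinsurance €9,619 × 40% = €3,847.60. Owner owes €5,747.60 (running OOP €5,747.60).
Claim 2 (€11,453): deductible met; 40% of €11,453 = €4,581.20. OOP would hit €10,328.80 > €9,800, so the cap limits the owner to €9,800 − €5,747.60 = €4,052.40.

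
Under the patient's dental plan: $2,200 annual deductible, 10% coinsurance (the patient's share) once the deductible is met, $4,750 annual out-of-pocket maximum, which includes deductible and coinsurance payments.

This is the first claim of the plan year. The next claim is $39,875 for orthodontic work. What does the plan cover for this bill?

Deductible not yet touched, so the first $2,200 of the bill goes to the deductible.
That leaves $39,875 − $2,200 = $37,675 for coinsurance.
Coinsurance: $37,675 × 10% = $3,767.50.
So the patient owes $2,200 + $3,767.50 = $5,967.50 before any cap.
Adding $5,967.50 to the $0 already spent would give $5,967.50, which exceeds the $4,750 cap; the patient pays just $4,750 − $0 = $4,750.
The insurer covers the remainder: $39,875 − $4,750 = $35,125.

$35,125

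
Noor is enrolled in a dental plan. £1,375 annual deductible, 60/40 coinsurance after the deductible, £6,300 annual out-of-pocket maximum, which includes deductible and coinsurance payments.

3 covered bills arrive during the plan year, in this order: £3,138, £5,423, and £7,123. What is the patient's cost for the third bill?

£2,050.60

#1 (£3,138): deductible takes £1,375, £1,763 remains; 40% of £1,763 = £705.20. Patient owes £2,080.20 (running OOP £2,080.20).
#2 (£5,423): deductible met; 40% of £5,423 = £2,169.20. Cost to patient: £2,169.20. OOP to date £4,249.40.
#3 (£7,123): 40% coinsurance on £7,123 = £2,849.20. OOP would hit £7,098.60 > £6,300, so the cap limits the patient to £6,300 − £4,249.40 = £2,050.60.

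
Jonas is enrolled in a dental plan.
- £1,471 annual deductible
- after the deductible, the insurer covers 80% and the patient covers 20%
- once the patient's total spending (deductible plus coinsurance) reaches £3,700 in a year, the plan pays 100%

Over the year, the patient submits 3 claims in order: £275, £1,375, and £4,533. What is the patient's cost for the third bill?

£906.60

#1 (£275): fully absorbed by the deductible. Patient owes £275 (running OOP £275).
#2 (£1,375): deductible takes £1,196, £179 remains; patient's 20% is £35.80. Cost to patient: £1,231.80. OOP to date £1,506.80.
#3 (£4,533): deductible already satisfied, so patient's share is 20% × £4,533 = £906.60. Patient pays £906.60; OOP now £2,413.40.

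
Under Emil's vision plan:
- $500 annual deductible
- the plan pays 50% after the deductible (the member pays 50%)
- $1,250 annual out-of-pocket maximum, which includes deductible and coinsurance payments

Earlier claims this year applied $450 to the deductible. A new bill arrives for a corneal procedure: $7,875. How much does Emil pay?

$800

$450 of the $500 deductible is already met, leaving $50.
That leaves $7,875 − $50 = $7,825 for coinsurance.
50% of $7,825 = $3,912.50 falls to the member.
That puts the member's cost at $50 + $3,912.50 = $3,962.50 before any cap.
That would bring total out-of-pocket to $4,412.50, past the $1,250 cap. The member is capped at $1,250 − $450 = $800 on this claim.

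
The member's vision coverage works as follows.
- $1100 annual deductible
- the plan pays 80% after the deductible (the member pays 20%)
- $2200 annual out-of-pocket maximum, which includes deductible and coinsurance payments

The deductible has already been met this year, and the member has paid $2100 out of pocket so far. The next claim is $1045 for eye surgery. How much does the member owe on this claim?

$100

The deductible is already satisfied, so the full bill goes to coinsurance.
20% of $1045 = $209 falls to the member.
Adding $209 to the $2100 already spent would give $2309, which exceeds the $2200 cap; the member pays just $2200 − $2100 = $100.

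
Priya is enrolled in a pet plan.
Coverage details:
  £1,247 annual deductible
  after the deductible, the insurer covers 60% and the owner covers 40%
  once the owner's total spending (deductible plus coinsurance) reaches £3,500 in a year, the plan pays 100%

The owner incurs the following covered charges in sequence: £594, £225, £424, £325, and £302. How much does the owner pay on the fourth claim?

£132.40

Bill 1, £594: all of it applies to the deductible. Owner owes £594 (running OOP £594).
Bill 2, £225: fully absorbed by the deductible. Cost to owner: £225. OOP to date £819.
Bill 3, £424: fully absorbed by the deductible. Cost to owner: £424. OOP to date £1,243.
Bill 4, £325: deductible takes £4, £321 remains; coinsurance £321 × 40% = £128.40. Cost to owner: £132.40. OOP to date £1,375.40.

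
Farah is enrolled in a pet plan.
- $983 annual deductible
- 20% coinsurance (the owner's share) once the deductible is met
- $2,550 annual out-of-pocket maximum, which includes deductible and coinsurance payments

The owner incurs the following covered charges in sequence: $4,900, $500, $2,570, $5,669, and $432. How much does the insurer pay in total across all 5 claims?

$11,521

Bill 1, $4,900: deductible takes $983, $3,917 remains; 20% of $3,917 = $783.40. Owner owes $1,766.40 (running OOP $1,766.40). Insurer: $4,900 − $1,766.40 = $3,133.60.
Bill 2, $500: deductible met; 20% of $500 = $100. Owner owes $100 (running OOP $1,866.40). Insurer: $500 − $100 = $400.
Bill 3, $2,570: 20% coinsurance on $2,570 = $514. Owner pays $514; OOP now $2,380.40. Plan pays $2,570 − $514 = $2,056.
Bill 4, $5,669: deductible met; 20% of $5,669 = $1,133.80. OOP would hit $3,514.20 > $2,550, so the cap limits the owner to $2,550 − $2,380.40 = $169.60. Insurer: $5,669 − $169.60 = $5,499.40.
Bill 5, $432: deductible already satisfied, so owner's share is 20% × $432 = $86.40. OOP would hit $2,636.40 > $2,550, so the cap limits the owner to $2,550 − $2,550 = $0. Insurer: $432 − $0 = $432.
Insurer total = bills − owner's total = $14,071 − $2,550 = $11,521.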